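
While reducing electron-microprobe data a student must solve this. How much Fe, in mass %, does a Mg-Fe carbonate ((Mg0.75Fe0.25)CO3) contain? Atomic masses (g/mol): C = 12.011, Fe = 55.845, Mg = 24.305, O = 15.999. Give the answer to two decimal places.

Molar mass of (Mg0.75Fe0.25)CO3: 0.75*24.305 + 0.25*55.845 + 1*12.011 + 3*15.999 = 92.198 g/mol.
Mass of Fe per formula unit: 0.25 × 55.845 = 13.961 g.
Weight fraction Fe = 13.961 / 92.198 = 0.1514.

15.14 mass %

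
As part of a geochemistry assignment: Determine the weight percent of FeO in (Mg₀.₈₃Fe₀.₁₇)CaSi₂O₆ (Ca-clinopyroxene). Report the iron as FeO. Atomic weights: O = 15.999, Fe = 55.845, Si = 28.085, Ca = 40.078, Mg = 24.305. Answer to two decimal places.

5.50 wt%

M((Mg₀.₈₃Fe₀.₁₇)CaSi₂O₆) = 221.909 g/mol; M(FeO) = 71.844 g/mol.
Moles FeO per formula unit = 0.17 Fe ÷ 1 = 0.1700.
FeO fraction = (0.1700 × 71.844) / 221.909 = 12.213/221.909 = 0.0550.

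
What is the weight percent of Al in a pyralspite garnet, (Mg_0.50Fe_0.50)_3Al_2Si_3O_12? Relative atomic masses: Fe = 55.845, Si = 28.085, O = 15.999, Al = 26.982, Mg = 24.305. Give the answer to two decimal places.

11.98 wt%

M((Mg_0.50Fe_0.50)_3Al_2Si_3O_12) = 450.432 g/mol.
Al contributes 2 × 26.982 = 53.964 g per mole.
53.964/450.432 = 0.1198 → 11.98%.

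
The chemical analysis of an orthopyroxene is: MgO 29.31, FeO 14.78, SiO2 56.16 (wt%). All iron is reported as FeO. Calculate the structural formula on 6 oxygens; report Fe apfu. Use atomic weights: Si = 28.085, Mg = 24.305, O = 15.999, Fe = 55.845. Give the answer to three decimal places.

0.440 Fe apfu

MgO: 29.31/40.304 = 0.72722 mol → 0.72722 mol Mg, 0.72722 mol O.
FeO: 14.78/71.844 = 0.20572 mol → 0.20572 mol Fe, 0.20572 mol O.
SiO2: 56.16/60.083 = 0.93471 mol → 0.93471 mol Si, 1.86942 mol O.
Total oxygen = 2.80236 mol. Normalization factor = 6/2.80236 = 2.14105.
Fe per 6 O = 0.20572 × 2.14105 = 0.440.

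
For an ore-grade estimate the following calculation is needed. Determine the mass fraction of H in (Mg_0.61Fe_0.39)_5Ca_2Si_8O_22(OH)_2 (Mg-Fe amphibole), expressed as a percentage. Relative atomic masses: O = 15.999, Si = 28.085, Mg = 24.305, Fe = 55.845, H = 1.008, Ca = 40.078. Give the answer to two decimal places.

0.23 weight percent

Molar mass of (Mg_0.61Fe_0.39)_5Ca_2Si_8O_22(OH)_2: 3.05*24.305 + 1.95*55.845 + 2*40.078 + 8*28.085 + 24*15.999 + 2*1.008 = 873.856 g/mol.
Mass of H per formula unit: 2 × 1.008 = 2.016 g.
Weight fraction H = 2.016 / 873.856 = 0.0023.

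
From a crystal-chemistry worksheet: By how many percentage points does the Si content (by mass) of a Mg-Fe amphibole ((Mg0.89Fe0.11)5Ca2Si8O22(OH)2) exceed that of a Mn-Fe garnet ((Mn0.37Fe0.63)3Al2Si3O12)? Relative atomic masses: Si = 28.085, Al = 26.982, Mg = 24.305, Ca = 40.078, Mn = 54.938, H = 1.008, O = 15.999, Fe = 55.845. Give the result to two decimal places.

10.12 percentage points

M((Mg0.89Fe0.11)5Ca2Si8O22(OH)2) = 829.700 g/mol, so wt% Si = 224.680/829.700 × 100 = 27.08%.
M((Mn0.37Fe0.63)3Al2Si3O12) = 496.735 g/mol, so wt% Si = 84.255/496.735 × 100 = 16.96%.
27.08 − 16.96 = 10.12 pp.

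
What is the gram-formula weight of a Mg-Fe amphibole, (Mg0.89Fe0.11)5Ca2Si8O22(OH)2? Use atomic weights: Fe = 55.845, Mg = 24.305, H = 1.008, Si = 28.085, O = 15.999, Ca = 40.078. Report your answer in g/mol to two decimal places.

829.70 g/mol

The formula mass is the sum 4.45(24.305) + 0.55(55.845) + 2(40.078) + 8(28.085) + 24(15.999) + 2(1.008).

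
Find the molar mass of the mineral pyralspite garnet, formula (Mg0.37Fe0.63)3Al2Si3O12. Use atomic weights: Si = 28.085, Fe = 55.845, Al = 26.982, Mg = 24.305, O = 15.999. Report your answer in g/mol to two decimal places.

The formula mass is the sum 1.11*24.305 + 1.89*55.845 + 2*26.982 + 3*28.085 + 12*15.999.

462.73 g/mol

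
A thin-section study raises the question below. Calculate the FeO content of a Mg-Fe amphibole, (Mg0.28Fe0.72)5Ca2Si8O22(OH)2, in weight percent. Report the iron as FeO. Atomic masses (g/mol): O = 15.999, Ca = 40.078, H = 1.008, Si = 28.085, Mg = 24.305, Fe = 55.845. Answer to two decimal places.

M((Mg0.28Fe0.72)5Ca2Si8O22(OH)2) = 925.897 g/mol; M(FeO) = 71.844 g/mol.
Moles FeO per formula unit = 3.60 Fe ÷ 1 = 3.6000.
FeO fraction = (3.6000 × 71.844) / 925.897 = 258.638/925.897 = 0.2793.

27.93 wt%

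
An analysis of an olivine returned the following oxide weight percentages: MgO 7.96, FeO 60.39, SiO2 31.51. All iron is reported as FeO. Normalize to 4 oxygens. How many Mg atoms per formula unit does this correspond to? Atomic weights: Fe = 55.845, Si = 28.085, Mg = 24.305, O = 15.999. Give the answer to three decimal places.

0.379 Mg apfu

MgO: 7.96/40.304 = 0.19750 mol → 0.19750 mol Mg, 0.19750 mol O.
FeO: 60.39/71.844 = 0.84057 mol → 0.84057 mol Fe, 0.84057 mol O.
SiO2: 31.51/60.083 = 0.52444 mol → 0.52444 mol Si, 1.04888 mol O.
Total oxygen = 2.08695 mol. Normalization factor = 4/2.08695 = 1.91667.
Mg per 4 O = 0.19750 × 1.91667 = 0.379.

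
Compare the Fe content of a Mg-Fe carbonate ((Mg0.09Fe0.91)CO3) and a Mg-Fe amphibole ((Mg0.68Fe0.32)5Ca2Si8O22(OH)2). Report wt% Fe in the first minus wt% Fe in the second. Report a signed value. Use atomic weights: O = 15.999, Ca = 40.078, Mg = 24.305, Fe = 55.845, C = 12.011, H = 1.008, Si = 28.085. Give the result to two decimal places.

34.61 percentage points

M((Mg0.09Fe0.91)CO3) = 113.014 g/mol, so wt% Fe = 50.819/113.014 × 100 = 44.97%.
M((Mg0.68Fe0.32)5Ca2Si8O22(OH)2) = 862.817 g/mol, so wt% Fe = 89.352/862.817 × 100 = 10.36%.
44.97 − 10.36 = 34.61 pp.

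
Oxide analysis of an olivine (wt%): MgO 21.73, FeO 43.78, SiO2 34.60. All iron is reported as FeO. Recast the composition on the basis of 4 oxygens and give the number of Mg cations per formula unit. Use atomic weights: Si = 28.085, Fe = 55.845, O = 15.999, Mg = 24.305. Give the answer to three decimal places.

0.938 Mg apfu

MgO (M=40.304): mol = 0.53915; Mg = 0.53915, O = 0.53915.
FeO (M=71.844): mol = 0.60938; Fe = 0.60938, O = 0.60938.
SiO2 (M=60.083): mol = 0.57587; Si = 0.57587, O = 1.15174.
ΣO = 2.30027; factor = 4/ΣO = 1.73893.
Mg apfu = 0.53915 × 1.73893 = 0.938.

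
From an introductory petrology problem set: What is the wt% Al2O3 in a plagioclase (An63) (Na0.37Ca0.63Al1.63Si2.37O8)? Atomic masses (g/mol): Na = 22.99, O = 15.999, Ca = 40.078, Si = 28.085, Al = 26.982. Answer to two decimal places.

30.52 wt%

Molar mass of Na0.37Ca0.63Al1.63Si2.37O8 = 0.37·22.99 + 0.63·40.078 + 1.63·26.982 + 2.37·28.085 + 8·15.999 = 272.290 g/mol.
Each formula unit contains 1.63 Al, equivalent to 1.63/2 = 0.8150 mol Al2O3.
M(Al2O3) = 2×26.982 + 3×15.999 = 101.961 g/mol.
Mass of Al2O3 per formula unit = 0.8150 × 101.961 = 83.098 g.
Al2O3 wt% = 83.098 / 272.290 × 100 = 30.52%.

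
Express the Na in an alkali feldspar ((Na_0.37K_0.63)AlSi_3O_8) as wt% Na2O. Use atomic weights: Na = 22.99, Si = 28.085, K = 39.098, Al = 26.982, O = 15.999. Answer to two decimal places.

Molar mass of (Na_0.37K_0.63)AlSi_3O_8 = 0.37×22.99 + 0.63×39.098 + 1×26.982 + 3×28.085 + 8×15.999 = 272.367 g/mol.
Each formula unit contains 0.37 Na, equivalent to 0.37/2 = 0.1850 mol Na2O.
M(Na2O) = 2×22.99 + 1×15.999 = 61.979 g/mol.
Mass of Na2O per formula unit = 0.1850 × 61.979 = 11.466 g.
Na2O wt% = 11.466 / 272.367 × 100 = 4.21%.

4.21 wt%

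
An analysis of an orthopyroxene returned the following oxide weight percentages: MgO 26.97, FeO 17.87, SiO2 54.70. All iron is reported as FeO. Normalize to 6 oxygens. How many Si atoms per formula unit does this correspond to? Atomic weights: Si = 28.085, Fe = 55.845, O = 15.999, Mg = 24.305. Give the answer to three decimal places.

1.995 Si apfu

MgO: 26.97/40.304 = 0.66916 mol → 0.66916 mol Mg, 0.66916 mol O.
FeO: 17.87/71.844 = 0.24873 mol → 0.24873 mol Fe, 0.24873 mol O.
SiO2: 54.70/60.083 = 0.91041 mol → 0.91041 mol Si, 1.82082 mol O.
Total oxygen = 2.73871 mol. Normalization factor = 6/2.73871 = 2.19081.
Si per 6 O = 0.91041 × 2.19081 = 1.995.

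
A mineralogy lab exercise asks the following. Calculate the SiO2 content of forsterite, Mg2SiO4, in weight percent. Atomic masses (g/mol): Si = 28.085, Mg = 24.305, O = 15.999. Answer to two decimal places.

M(Mg2SiO4) = 140.691 g/mol; M(SiO2) = 60.083 g/mol.
Moles SiO2 per formula unit = 1 Si ÷ 1 = 1.0000.
SiO2 fraction = (1.0000 × 60.083) / 140.691 = 60.083/140.691 = 0.4271.

42.71 wt%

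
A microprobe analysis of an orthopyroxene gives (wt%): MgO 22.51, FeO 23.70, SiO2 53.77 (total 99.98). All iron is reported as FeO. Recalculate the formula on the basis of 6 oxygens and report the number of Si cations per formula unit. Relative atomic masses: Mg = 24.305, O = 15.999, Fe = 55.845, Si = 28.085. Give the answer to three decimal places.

2.005 Si apfu

MgO (M=40.304): mol = 0.55851; Mg = 0.55851, O = 0.55851.
FeO (M=71.844): mol = 0.32988; Fe = 0.32988, O = 0.32988.
SiO2 (M=60.083): mol = 0.89493; Si = 0.89493, O = 1.78986.
ΣO = 2.67825; factor = 6/ΣO = 2.24027.
Si apfu = 0.89493 × 2.24027 = 2.005.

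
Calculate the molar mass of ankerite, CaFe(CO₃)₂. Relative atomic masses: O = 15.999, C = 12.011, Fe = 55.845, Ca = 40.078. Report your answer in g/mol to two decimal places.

Ca: 1 × 40.078 = 40.0780
Fe: 1 × 55.845 = 55.8450
C: 2 × 12.011 = 24.0220
O: 6 × 15.999 = 95.9940
Summing the contributions gives the formula mass.

215.94 g/mol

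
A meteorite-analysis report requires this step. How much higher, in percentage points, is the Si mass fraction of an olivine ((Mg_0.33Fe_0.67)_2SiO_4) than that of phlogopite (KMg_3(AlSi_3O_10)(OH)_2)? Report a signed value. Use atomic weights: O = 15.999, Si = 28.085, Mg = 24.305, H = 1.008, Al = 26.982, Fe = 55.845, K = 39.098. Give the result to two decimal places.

First mineral: 28.085 g Si in 182.955 g formula = 15.35 wt% Si.
Second mineral: 84.255 g Si in 417.254 g formula = 20.19 wt% Si.
15.35% − 20.19% gives a difference of -4.84 percentage points.

-4.84 percentage points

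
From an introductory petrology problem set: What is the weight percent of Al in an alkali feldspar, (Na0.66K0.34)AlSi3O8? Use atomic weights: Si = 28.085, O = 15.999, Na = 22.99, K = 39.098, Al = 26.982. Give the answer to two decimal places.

Formula mass = 0.66*22.99 + 0.34*39.098 + 1*26.982 + 3*28.085 + 8*15.999 = 267.696 g/mol, of which 26.982 g is Al.
So Al makes up 26.982/267.696 = 0.1008 of the mass, i.e. 10.08%.

10.08 mass %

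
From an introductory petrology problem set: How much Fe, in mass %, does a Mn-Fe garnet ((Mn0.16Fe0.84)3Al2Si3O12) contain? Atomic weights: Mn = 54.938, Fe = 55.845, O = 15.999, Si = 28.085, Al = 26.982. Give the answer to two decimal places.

28.30 mass %

Molar mass of (Mn0.16Fe0.84)3Al2Si3O12: 0.48×54.938 + 2.52×55.845 + 2×26.982 + 3×28.085 + 12×15.999 = 497.307 g/mol.
Mass of Fe per formula unit: 2.52 × 55.845 = 140.729 g.
Weight fraction Fe = 140.729 / 497.307 = 0.2830.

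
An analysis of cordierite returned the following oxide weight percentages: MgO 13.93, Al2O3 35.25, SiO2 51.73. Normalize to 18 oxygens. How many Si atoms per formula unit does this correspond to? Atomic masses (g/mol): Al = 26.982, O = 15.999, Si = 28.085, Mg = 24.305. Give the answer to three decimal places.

MgO (M=40.304): mol = 0.34562; Mg = 0.34562, O = 0.34562.
Al2O3 (M=101.961): mol = 0.34572; Al = 0.69144, O = 1.03716.
SiO2 (M=60.083): mol = 0.86098; Si = 0.86098, O = 1.72196.
ΣO = 3.10474; factor = 18/ΣO = 5.79759.
Si apfu = 0.86098 × 5.79759 = 4.992.

4.992 Si apfu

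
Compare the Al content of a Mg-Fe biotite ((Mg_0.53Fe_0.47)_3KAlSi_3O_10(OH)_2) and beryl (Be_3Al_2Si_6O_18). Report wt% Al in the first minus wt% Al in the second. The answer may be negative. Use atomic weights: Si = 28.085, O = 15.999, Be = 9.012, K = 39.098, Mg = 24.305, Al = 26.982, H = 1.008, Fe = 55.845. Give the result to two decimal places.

-4.20 percentage points

Al in (Mg_0.53Fe_0.47)_3KAlSi_3O_10(OH)_2: molar mass 461.725 g/mol; 1×26.982 = 26.982 g → 5.84 wt%.
Al in Be_3Al_2Si_6O_18: molar mass 537.492 g/mol; 2×26.982 = 53.964 g → 10.04 wt%.
Difference = 5.84 − 10.04 = -4.20 percentage points.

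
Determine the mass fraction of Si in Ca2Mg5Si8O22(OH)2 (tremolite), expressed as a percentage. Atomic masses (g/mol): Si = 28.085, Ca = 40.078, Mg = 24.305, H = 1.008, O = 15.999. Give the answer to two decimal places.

27.66 weight percent

Formula mass = 2·40.078 + 5·24.305 + 8·28.085 + 24·15.999 + 2·1.008 = 812.353 g/mol, of which 224.680 g is Si.
So Si makes up 224.680/812.353 = 0.2766 of the mass, i.e. 27.66%.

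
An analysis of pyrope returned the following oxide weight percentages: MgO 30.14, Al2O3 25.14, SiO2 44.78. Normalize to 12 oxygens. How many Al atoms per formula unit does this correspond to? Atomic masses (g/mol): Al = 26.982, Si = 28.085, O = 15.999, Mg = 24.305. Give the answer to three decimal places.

1.987 Al apfu

MgO: 30.14/40.304 = 0.74782 mol → 0.74782 mol Mg, 0.74782 mol O.
Al2O3: 25.14/101.961 = 0.24656 mol → 0.49312 mol Al, 0.73968 mol O.
SiO2: 44.78/60.083 = 0.74530 mol → 0.74530 mol Si, 1.49060 mol O.
Total oxygen = 2.97810 mol. Normalization factor = 12/2.97810 = 4.02941.
Al per 12 O = 0.49312 × 4.02941 = 1.987.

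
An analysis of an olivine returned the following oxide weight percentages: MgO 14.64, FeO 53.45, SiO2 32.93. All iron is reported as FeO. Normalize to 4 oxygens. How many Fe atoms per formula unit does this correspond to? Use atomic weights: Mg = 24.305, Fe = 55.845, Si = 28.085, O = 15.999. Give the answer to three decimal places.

1.351 Fe apfu

14.64 wt% MgO ÷ 40.304 g/mol = 0.36324 mol, giving 0.36324 Mg and 0.36324 O.
53.45 wt% FeO ÷ 71.844 g/mol = 0.74397 mol, giving 0.74397 Fe and 0.74397 O.
32.93 wt% SiO2 ÷ 60.083 g/mol = 0.54808 mol, giving 0.54808 Si and 1.09616 O.
Oxygen sums to 2.20337; scaling by 4/2.20337 = 1.81540 puts the formula on 4 O.
Fe: 0.74397 × 1.81540 = 1.351 atoms per formula unit.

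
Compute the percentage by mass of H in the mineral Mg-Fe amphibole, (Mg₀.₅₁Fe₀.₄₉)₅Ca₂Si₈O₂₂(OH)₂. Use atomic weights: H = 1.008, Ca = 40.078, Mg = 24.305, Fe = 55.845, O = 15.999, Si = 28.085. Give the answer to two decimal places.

0.23 mass %

Formula mass = 2.55·24.305 + 2.45·55.845 + 2·40.078 + 8·28.085 + 24·15.999 + 2·1.008 = 889.626 g/mol, of which 2.016 g is H.
So H makes up 2.016/889.626 = 0.0023 of the mass, i.e. 0.23%.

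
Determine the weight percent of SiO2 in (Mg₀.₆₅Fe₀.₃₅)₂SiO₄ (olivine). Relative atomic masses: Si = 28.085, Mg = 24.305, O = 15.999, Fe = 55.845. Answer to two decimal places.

M((Mg₀.₆₅Fe₀.₃₅)₂SiO₄) = 162.769 g/mol; M(SiO2) = 60.083 g/mol.
Moles SiO2 per formula unit = 1 Si ÷ 1 = 1.0000.
SiO2 fraction = (1.0000 × 60.083) / 162.769 = 60.083/162.769 = 0.3691.

36.91 wt%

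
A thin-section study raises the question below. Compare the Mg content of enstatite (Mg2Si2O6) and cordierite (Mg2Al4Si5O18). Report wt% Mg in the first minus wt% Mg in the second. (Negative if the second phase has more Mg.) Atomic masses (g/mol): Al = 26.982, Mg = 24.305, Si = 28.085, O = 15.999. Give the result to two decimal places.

M(Mg2Si2O6) = 200.774 g/mol, so wt% Mg = 48.610/200.774 × 100 = 24.21%.
M(Mg2Al4Si5O18) = 584.945 g/mol, so wt% Mg = 48.610/584.945 × 100 = 8.31%.
24.21 − 8.31 = 15.90 pp.

15.90 percentage points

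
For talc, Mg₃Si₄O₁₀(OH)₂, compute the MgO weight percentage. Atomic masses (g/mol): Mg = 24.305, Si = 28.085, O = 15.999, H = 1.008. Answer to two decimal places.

Molar mass of Mg₃Si₄O₁₀(OH)₂ = 3·24.305 + 4·28.085 + 12·15.999 + 2·1.008 = 379.259 g/mol.
Each formula unit contains 3 Mg, equivalent to 3/1 = 3.0000 mol MgO.
M(MgO) = 1×24.305 + 1×15.999 = 40.304 g/mol.
Mass of MgO per formula unit = 3.0000 × 40.304 = 120.912 g.
MgO wt% = 120.912 / 379.259 × 100 = 31.88%.

31.88 wt%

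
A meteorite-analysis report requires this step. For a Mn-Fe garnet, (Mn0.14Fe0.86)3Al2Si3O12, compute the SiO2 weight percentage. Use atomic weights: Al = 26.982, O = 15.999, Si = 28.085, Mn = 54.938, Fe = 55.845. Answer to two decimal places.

Formula mass = 497.361 g/mol.
3 Si → 3.0000 mol SiO2 per formula unit; M(SiO2) = 60.083, so SiO2 mass = 180.249 g.
180.249/497.361 × 100 = 36.24 wt%.

36.24 wt%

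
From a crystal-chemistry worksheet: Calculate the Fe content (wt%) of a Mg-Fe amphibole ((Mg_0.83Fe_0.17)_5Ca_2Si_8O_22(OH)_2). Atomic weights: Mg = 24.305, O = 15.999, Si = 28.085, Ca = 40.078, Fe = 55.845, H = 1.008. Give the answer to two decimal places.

5.66 wt%

M((Mg_0.83Fe_0.17)_5Ca_2Si_8O_22(OH)_2) = 839.162 g/mol.
Fe contributes 0.85 × 55.845 = 47.468 g per mole.
47.468/839.162 = 0.0566 → 5.66%.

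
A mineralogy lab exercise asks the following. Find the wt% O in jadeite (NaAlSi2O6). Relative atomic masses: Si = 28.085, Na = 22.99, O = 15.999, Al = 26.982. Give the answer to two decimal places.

Molar mass of NaAlSi2O6: 1·22.99 + 1·26.982 + 2·28.085 + 6·15.999 = 202.136 g/mol.
Mass of O per formula unit: 6 × 15.999 = 95.994 g.
Weight fraction O = 95.994 / 202.136 = 0.4749.

47.49 weight percent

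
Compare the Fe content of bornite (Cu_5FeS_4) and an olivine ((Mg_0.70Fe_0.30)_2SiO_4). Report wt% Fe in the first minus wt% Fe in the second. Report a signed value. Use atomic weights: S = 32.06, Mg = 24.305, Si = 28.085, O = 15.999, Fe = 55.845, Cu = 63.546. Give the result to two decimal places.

-9.86 percentage points

M(Cu_5FeS_4) = 501.815 g/mol, so wt% Fe = 55.845/501.815 × 100 = 11.13%.
M((Mg_0.70Fe_0.30)_2SiO_4) = 159.615 g/mol, so wt% Fe = 33.507/159.615 × 100 = 20.99%.
11.13 − 20.99 = -9.86 pp.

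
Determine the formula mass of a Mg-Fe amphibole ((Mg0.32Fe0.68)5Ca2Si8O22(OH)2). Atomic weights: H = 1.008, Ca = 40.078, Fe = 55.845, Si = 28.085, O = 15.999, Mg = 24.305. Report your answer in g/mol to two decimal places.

919.59 g/mol

M = 1.60×24.305 + 3.40×55.845 + 2×40.078 + 8×28.085 + 24×15.999 + 2×1.008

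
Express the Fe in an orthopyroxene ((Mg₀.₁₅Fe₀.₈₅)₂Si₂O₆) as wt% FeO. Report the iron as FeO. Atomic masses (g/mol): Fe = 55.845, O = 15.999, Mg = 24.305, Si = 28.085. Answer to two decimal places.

48.01 wt%

Formula mass = 254.392 g/mol.
1.70 Fe → 1.7000 mol FeO per formula unit; M(FeO) = 71.844, so FeO mass = 122.135 g.
122.135/254.392 × 100 = 48.01 wt%.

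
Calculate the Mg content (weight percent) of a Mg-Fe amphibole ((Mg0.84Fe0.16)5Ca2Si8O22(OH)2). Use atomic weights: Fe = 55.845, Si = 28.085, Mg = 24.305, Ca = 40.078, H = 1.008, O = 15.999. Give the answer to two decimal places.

M((Mg0.84Fe0.16)5Ca2Si8O22(OH)2) = 837.585 g/mol.
Mg contributes 4.20 × 24.305 = 102.081 g per mole.
102.081/837.585 = 0.1219 → 12.19%.

12.19 weight percent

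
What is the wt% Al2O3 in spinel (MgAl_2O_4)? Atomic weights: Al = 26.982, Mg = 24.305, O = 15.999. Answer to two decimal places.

M(MgAl_2O_4) = 142.265 g/mol; M(Al2O3) = 101.961 g/mol.
Moles Al2O3 per formula unit = 2 Al ÷ 2 = 1.0000.
Al2O3 fraction = (1.0000 × 101.961) / 142.265 = 101.961/142.265 = 0.7167.

71.67 wt%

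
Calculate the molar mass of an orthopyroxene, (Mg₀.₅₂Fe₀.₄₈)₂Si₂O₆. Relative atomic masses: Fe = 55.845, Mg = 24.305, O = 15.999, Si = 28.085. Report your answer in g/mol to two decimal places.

Mg: 1.04 × 24.305 = 25.2772
Fe: 0.96 × 55.845 = 53.6112
Si: 2 × 28.085 = 56.1700
O: 6 × 15.999 = 95.9940
Summing the contributions gives the formula mass.

231.05 g/mol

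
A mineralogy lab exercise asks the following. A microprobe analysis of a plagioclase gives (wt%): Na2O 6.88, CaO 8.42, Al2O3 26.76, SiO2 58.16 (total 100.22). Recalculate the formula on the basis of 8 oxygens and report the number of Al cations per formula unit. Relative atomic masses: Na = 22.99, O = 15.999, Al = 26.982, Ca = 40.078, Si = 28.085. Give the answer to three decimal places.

6.88 wt% Na2O ÷ 61.979 g/mol = 0.11101 mol, giving 0.22202 Na and 0.11101 O.
8.42 wt% CaO ÷ 56.077 g/mol = 0.15015 mol, giving 0.15015 Ca and 0.15015 O.
26.76 wt% Al2O3 ÷ 101.961 g/mol = 0.26245 mol, giving 0.52490 Al and 0.78735 O.
58.16 wt% SiO2 ÷ 60.083 g/mol = 0.96799 mol, giving 0.96799 Si and 1.93598 O.
Oxygen sums to 2.98449; scaling by 8/2.98449 = 2.68052 puts the formula on 8 O.
Al: 0.52490 × 2.68052 = 1.407 atoms per formula unit.

1.407 Al apfu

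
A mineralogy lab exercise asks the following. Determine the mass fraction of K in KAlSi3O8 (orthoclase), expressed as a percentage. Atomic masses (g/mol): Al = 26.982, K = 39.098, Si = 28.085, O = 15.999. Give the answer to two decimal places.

14.05 mass %

Molar mass of KAlSi3O8: 1×39.098 + 1×26.982 + 3×28.085 + 8×15.999 = 278.327 g/mol.
Mass of K per formula unit: 1 × 39.098 = 39.098 g.
Weight fraction K = 39.098 / 278.327 = 0.1405.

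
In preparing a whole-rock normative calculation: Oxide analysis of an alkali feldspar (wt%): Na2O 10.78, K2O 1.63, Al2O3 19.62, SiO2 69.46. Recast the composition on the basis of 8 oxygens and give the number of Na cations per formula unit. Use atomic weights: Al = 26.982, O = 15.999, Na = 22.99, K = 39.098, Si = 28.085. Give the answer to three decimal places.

0.903 Na apfu

Na2O (M=61.979): mol = 0.17393; Na = 0.34786, O = 0.17393.
K2O (M=94.195): mol = 0.01730; K = 0.03460, O = 0.01730.
Al2O3 (M=101.961): mol = 0.19243; Al = 0.38486, O = 0.57729.
SiO2 (M=60.083): mol = 1.15607; Si = 1.15607, O = 2.31214.
ΣO = 3.08066; factor = 8/ΣO = 2.59685.
Na apfu = 0.34786 × 2.59685 = 0.903.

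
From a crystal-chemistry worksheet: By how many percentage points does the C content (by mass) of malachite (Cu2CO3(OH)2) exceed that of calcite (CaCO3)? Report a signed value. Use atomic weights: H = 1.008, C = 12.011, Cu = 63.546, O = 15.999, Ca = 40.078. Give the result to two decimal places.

-6.57 percentage points

M(Cu2CO3(OH)2) = 221.114 g/mol, so wt% C = 12.011/221.114 × 100 = 5.43%.
M(CaCO3) = 100.086 g/mol, so wt% C = 12.011/100.086 × 100 = 12.00%.
5.43 − 12.00 = -6.57 pp.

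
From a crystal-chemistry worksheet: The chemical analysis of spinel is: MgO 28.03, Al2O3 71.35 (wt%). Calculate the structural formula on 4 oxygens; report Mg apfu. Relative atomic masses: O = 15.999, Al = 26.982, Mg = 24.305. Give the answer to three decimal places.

MgO (M=40.304): mol = 0.69546; Mg = 0.69546, O = 0.69546.
Al2O3 (M=101.961): mol = 0.69978; Al = 1.39956, O = 2.09934.
ΣO = 2.79480; factor = 4/ΣO = 1.43123.
Mg apfu = 0.69546 × 1.43123 = 0.995.

0.995 Mg apfu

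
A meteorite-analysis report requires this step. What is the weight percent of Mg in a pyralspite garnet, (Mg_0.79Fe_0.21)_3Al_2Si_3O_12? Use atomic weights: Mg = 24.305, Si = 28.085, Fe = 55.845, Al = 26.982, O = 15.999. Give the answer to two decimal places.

13.62 weight percent

M((Mg_0.79Fe_0.21)_3Al_2Si_3O_12) = 422.992 g/mol.
Mg contributes 2.37 × 24.305 = 57.603 g per mole.
57.603/422.992 = 0.1362 → 13.62%.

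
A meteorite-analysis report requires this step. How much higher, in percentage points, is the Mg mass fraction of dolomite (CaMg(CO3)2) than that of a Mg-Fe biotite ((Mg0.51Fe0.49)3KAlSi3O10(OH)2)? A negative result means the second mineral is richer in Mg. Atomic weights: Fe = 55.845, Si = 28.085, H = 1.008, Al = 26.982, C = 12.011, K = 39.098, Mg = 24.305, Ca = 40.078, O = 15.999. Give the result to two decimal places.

5.16 percentage points

Mg in CaMg(CO3)2: molar mass 184.399 g/mol; 1×24.305 = 24.305 g → 13.18 wt%.
Mg in (Mg0.51Fe0.49)3KAlSi3O10(OH)2: molar mass 463.618 g/mol; 1.53×24.305 = 37.187 g → 8.02 wt%.
Difference = 13.18 − 8.02 = 5.16 percentage points.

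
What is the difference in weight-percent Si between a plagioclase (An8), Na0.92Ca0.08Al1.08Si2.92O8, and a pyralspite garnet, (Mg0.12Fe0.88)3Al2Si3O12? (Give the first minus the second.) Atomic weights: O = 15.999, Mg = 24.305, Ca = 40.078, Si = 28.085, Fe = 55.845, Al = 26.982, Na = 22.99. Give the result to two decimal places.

13.80 percentage points

First mineral: 82.008 g Si in 263.498 g formula = 31.12 wt% Si.
Second mineral: 84.255 g Si in 486.388 g formula = 17.32 wt% Si.
31.12% − 17.32% gives a difference of 13.80 percentage points.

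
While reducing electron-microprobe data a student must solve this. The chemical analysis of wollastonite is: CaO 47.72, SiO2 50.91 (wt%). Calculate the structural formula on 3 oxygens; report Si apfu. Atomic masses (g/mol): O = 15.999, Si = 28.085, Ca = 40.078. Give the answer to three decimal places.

0.999 Si apfu

47.72 wt% CaO ÷ 56.077 g/mol = 0.85097 mol, giving 0.85097 Ca and 0.85097 O.
50.91 wt% SiO2 ÷ 60.083 g/mol = 0.84733 mol, giving 0.84733 Si and 1.69466 O.
Oxygen sums to 2.54563; scaling by 3/2.54563 = 1.17849 puts the formula on 3 O.
Si: 0.84733 × 1.17849 = 0.999 atoms per formula unit.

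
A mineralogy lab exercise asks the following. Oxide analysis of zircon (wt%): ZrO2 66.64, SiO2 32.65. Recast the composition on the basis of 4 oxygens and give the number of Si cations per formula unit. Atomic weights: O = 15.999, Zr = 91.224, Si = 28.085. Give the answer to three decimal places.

1.002 Si apfu

66.64 wt% ZrO2 ÷ 123.222 g/mol = 0.54081 mol, giving 0.54081 Zr and 1.08162 O.
32.65 wt% SiO2 ÷ 60.083 g/mol = 0.54341 mol, giving 0.54341 Si and 1.08682 O.
Oxygen sums to 2.16844; scaling by 4/2.16844 = 1.84464 puts the formula on 4 O.
Si: 0.54341 × 1.84464 = 1.002 atoms per formula unit.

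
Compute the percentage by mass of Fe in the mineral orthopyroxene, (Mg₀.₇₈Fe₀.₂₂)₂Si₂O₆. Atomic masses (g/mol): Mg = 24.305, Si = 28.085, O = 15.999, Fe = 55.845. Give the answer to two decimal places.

11.45 wt%

Formula mass = 1.56*24.305 + 0.44*55.845 + 2*28.085 + 6*15.999 = 214.652 g/mol, of which 24.572 g is Fe.
So Fe makes up 24.572/214.652 = 0.1145 of the mass, i.e. 11.45%.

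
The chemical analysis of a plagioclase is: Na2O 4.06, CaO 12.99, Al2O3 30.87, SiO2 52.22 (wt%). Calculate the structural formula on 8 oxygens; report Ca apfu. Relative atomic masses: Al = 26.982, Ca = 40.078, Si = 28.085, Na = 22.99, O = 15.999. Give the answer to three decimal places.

0.630 Ca apfu

Na2O: 4.06/61.979 = 0.06551 mol → 0.13102 mol Na, 0.06551 mol O.
CaO: 12.99/56.077 = 0.23165 mol → 0.23165 mol Ca, 0.23165 mol O.
Al2O3: 30.87/101.961 = 0.30276 mol → 0.60552 mol Al, 0.90828 mol O.
SiO2: 52.22/60.083 = 0.86913 mol → 0.86913 mol Si, 1.73826 mol O.
Total oxygen = 2.94370 mol. Normalization factor = 8/2.94370 = 2.71767.
Ca per 8 O = 0.23165 × 2.71767 = 0.630.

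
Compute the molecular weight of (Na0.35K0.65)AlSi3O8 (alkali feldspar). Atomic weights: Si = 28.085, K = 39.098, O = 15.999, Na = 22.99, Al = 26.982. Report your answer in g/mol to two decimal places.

The formula mass is the sum 0.35(22.99) + 0.65(39.098) + 1(26.982) + 3(28.085) + 8(15.999).

272.69 g/mol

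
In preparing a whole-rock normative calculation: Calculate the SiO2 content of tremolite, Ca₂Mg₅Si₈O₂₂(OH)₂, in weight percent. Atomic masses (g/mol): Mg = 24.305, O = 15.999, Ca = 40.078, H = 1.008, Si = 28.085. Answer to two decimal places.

59.17 wt%

Molar mass of Ca₂Mg₅Si₈O₂₂(OH)₂ = 2·40.078 + 5·24.305 + 8·28.085 + 24·15.999 + 2·1.008 = 812.353 g/mol.
Each formula unit contains 8 Si, equivalent to 8/1 = 8.0000 mol SiO2.
M(SiO2) = 1×28.085 + 2×15.999 = 60.083 g/mol.
Mass of SiO2 per formula unit = 8.0000 × 60.083 = 480.664 g.
SiO2 wt% = 480.664 / 812.353 × 100 = 59.17%.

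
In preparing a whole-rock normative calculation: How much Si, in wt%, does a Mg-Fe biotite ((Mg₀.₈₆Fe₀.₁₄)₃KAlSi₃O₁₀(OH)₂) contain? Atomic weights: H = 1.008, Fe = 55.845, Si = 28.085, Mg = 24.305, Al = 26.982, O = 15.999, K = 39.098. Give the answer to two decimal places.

Molar mass of (Mg₀.₈₆Fe₀.₁₄)₃KAlSi₃O₁₀(OH)₂: 2.58·24.305 + 0.42·55.845 + 1·39.098 + 1·26.982 + 3·28.085 + 12·15.999 + 2·1.008 = 430.501 g/mol.
Mass of Si per formula unit: 3 × 28.085 = 84.255 g.
Weight fraction Si = 84.255 / 430.501 = 0.1957.

19.57 wt%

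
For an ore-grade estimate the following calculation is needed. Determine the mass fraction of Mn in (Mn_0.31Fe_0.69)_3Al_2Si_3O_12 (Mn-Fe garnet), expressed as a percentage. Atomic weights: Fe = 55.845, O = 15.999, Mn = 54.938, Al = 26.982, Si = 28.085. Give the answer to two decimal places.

Formula mass = 0.93*54.938 + 2.07*55.845 + 2*26.982 + 3*28.085 + 12*15.999 = 496.898 g/mol, of which 51.092 g is Mn.
So Mn makes up 51.092/496.898 = 0.1028 of the mass, i.e. 10.28%.

10.28 weight percent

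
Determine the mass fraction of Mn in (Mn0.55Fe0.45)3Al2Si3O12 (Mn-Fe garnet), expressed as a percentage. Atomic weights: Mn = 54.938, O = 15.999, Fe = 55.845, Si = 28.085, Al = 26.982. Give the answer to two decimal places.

18.27 wt%

Molar mass of (Mn0.55Fe0.45)3Al2Si3O12: 1.65×54.938 + 1.35×55.845 + 2×26.982 + 3×28.085 + 12×15.999 = 496.245 g/mol.
Mass of Mn per formula unit: 1.65 × 54.938 = 90.648 g.
Weight fraction Mn = 90.648 / 496.245 = 0.1827.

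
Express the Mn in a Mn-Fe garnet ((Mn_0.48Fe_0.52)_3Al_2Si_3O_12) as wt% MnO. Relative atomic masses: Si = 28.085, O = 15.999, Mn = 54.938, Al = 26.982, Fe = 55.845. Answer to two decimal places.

M((Mn_0.48Fe_0.52)_3Al_2Si_3O_12) = 496.436 g/mol; M(MnO) = 70.937 g/mol.
Moles MnO per formula unit = 1.44 Mn ÷ 1 = 1.4400.
MnO fraction = (1.4400 × 70.937) / 496.436 = 102.149/496.436 = 0.2058.

20.58 wt%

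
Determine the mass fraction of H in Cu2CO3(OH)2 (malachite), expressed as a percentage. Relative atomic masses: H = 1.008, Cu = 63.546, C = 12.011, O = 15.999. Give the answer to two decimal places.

Formula mass = 2×63.546 + 1×12.011 + 5×15.999 + 2×1.008 = 221.114 g/mol, of which 2.016 g is H.
So H makes up 2.016/221.114 = 0.0091 of the mass, i.e. 0.91%.

0.91 weight percent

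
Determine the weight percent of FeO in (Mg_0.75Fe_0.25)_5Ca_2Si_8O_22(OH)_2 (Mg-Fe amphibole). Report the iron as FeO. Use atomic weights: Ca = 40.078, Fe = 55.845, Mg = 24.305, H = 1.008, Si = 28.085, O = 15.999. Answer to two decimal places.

Molar mass of (Mg_0.75Fe_0.25)_5Ca_2Si_8O_22(OH)_2 = 3.75*24.305 + 1.25*55.845 + 2*40.078 + 8*28.085 + 24*15.999 + 2*1.008 = 851.778 g/mol.
Each formula unit contains 1.25 Fe, equivalent to 1.25/1 = 1.2500 mol FeO.
M(FeO) = 1×55.845 + 1×15.999 = 71.844 g/mol.
Mass of FeO per formula unit = 1.2500 × 71.844 = 89.805 g.
FeO wt% = 89.805 / 851.778 × 100 = 10.54%.

10.54 wt%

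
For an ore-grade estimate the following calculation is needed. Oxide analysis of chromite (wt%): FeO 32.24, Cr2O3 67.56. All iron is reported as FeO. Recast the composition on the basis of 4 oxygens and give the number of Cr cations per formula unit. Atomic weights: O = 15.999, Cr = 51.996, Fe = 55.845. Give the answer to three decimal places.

FeO: 32.24/71.844 = 0.44875 mol → 0.44875 mol Fe, 0.44875 mol O.
Cr2O3: 67.56/151.989 = 0.44451 mol → 0.88902 mol Cr, 1.33353 mol O.
Total oxygen = 1.78228 mol. Normalization factor = 4/1.78228 = 2.24432.
Cr per 4 O = 0.88902 × 2.24432 = 1.995.

1.995 Cr apfu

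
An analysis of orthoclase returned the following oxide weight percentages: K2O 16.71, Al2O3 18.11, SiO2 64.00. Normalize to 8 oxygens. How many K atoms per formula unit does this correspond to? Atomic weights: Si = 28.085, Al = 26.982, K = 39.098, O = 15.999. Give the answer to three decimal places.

K2O: 16.71/94.195 = 0.17740 mol → 0.35480 mol K, 0.17740 mol O.
Al2O3: 18.11/101.961 = 0.17762 mol → 0.35524 mol Al, 0.53286 mol O.
SiO2: 64.00/60.083 = 1.06519 mol → 1.06519 mol Si, 2.13038 mol O.
Total oxygen = 2.84064 mol. Normalization factor = 8/2.84064 = 2.81627.
K per 8 O = 0.35480 × 2.81627 = 0.999.

0.999 K apfu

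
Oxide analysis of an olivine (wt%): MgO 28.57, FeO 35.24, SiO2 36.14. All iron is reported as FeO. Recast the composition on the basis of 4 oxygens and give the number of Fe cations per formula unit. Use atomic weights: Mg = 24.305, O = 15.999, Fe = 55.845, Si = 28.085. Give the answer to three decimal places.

28.57 wt% MgO ÷ 40.304 g/mol = 0.70886 mol, giving 0.70886 Mg and 0.70886 O.
35.24 wt% FeO ÷ 71.844 g/mol = 0.49051 mol, giving 0.49051 Fe and 0.49051 O.
36.14 wt% SiO2 ÷ 60.083 g/mol = 0.60150 mol, giving 0.60150 Si and 1.20300 O.
Oxygen sums to 2.40237; scaling by 4/2.40237 = 1.66502 puts the formula on 4 O.
Fe: 0.49051 × 1.66502 = 0.817 atoms per formula unit.

0.817 Fe apfu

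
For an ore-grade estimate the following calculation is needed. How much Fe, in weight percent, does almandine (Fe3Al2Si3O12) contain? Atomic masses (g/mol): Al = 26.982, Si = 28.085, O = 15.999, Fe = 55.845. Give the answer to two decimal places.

33.66 weight percent

M(Fe3Al2Si3O12) = 497.742 g/mol.
Fe contributes 3 × 55.845 = 167.535 g per mole.
167.535/497.742 = 0.3366 → 33.66%.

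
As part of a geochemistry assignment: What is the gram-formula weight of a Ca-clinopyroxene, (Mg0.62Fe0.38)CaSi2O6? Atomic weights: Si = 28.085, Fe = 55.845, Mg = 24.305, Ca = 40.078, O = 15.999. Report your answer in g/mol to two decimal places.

228.53 g/mol

M = 0.62*24.305 + 0.38*55.845 + 1*40.078 + 2*28.085 + 6*15.999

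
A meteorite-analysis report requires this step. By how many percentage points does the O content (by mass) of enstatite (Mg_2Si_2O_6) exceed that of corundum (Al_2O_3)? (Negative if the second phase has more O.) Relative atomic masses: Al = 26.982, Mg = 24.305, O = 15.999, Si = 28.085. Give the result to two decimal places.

First mineral: 95.994 g O in 200.774 g formula = 47.81 wt% O.
Second mineral: 47.997 g O in 101.961 g formula = 47.07 wt% O.
47.81% − 47.07% gives a difference of 0.74 percentage points.

0.74 percentage points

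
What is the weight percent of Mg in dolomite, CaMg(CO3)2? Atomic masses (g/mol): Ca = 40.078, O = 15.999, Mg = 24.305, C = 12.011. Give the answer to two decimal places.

M(CaMg(CO3)2) = 184.399 g/mol.
Mg contributes 1 × 24.305 = 24.305 g per mole.
24.305/184.399 = 0.1318 → 13.18%.

13.18 wt%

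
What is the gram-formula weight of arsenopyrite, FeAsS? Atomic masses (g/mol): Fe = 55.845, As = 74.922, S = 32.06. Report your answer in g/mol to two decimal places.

Fe: 1 × 55.845 = 55.8450
As: 1 × 74.922 = 74.9220
S: 1 × 32.06 = 32.0600
Summing the contributions gives the formula mass.

162.83 g/mol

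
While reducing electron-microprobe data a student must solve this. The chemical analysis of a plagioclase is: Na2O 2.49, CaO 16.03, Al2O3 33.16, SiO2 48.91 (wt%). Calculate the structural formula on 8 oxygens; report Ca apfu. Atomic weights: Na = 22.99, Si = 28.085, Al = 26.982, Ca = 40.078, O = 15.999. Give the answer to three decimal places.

0.781 Ca apfu

2.49 wt% Na2O ÷ 61.979 g/mol = 0.04017 mol, giving 0.08034 Na and 0.04017 O.
16.03 wt% CaO ÷ 56.077 g/mol = 0.28586 mol, giving 0.28586 Ca and 0.28586 O.
33.16 wt% Al2O3 ÷ 101.961 g/mol = 0.32522 mol, giving 0.65044 Al and 0.97566 O.
48.91 wt% SiO2 ÷ 60.083 g/mol = 0.81404 mol, giving 0.81404 Si and 1.62808 O.
Oxygen sums to 2.92977; scaling by 8/2.92977 = 2.73059 puts the formula on 8 O.
Ca: 0.28586 × 2.73059 = 0.781 atoms per formula unit.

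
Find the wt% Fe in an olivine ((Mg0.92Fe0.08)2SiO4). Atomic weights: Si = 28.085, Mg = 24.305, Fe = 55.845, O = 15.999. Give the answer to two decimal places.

Molar mass of (Mg0.92Fe0.08)2SiO4: 1.84×24.305 + 0.16×55.845 + 1×28.085 + 4×15.999 = 145.737 g/mol.
Mass of Fe per formula unit: 0.16 × 55.845 = 8.935 g.
Weight fraction Fe = 8.935 / 145.737 = 0.0613.

6.13 weight percent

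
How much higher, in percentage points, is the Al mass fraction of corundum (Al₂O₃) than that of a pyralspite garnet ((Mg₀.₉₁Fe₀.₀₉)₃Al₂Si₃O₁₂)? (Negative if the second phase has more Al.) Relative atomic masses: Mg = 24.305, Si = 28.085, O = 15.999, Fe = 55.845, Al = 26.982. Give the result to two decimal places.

39.82 percentage points

Al in Al₂O₃: molar mass 101.961 g/mol; 2×26.982 = 53.964 g → 52.93 wt%.
Al in (Mg₀.₉₁Fe₀.₀₉)₃Al₂Si₃O₁₂: molar mass 411.638 g/mol; 2×26.982 = 53.964 g → 13.11 wt%.
Difference = 52.93 − 13.11 = 39.82 percentage points.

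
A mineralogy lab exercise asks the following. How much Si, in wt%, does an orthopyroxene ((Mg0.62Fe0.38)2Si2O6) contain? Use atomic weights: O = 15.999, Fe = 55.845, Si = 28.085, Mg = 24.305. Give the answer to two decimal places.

24.99 wt%

Formula mass = 1.24·24.305 + 0.76·55.845 + 2·28.085 + 6·15.999 = 224.744 g/mol, of which 56.170 g is Si.
So Si makes up 56.170/224.744 = 0.2499 of the mass, i.e. 24.99%.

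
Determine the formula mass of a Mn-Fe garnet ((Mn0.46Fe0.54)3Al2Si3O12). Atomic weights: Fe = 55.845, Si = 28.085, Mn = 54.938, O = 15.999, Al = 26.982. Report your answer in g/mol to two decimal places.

496.49 g/mol

Mn: 1.38 × 54.938 = 75.8144
Fe: 1.62 × 55.845 = 90.4689
Al: 2 × 26.982 = 53.9640
Si: 3 × 28.085 = 84.2550
O: 12 × 15.999 = 191.9880
Summing the contributions gives the formula mass.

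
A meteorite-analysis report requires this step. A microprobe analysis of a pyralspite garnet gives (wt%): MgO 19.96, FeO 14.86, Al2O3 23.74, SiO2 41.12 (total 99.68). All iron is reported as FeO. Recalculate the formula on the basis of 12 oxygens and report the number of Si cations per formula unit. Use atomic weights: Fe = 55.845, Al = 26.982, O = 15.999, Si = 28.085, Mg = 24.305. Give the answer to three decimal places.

MgO (M=40.304): mol = 0.49524; Mg = 0.49524, O = 0.49524.
FeO (M=71.844): mol = 0.20684; Fe = 0.20684, O = 0.20684.
Al2O3 (M=101.961): mol = 0.23283; Al = 0.46566, O = 0.69849.
SiO2 (M=60.083): mol = 0.68439; Si = 0.68439, O = 1.36878.
ΣO = 2.76935; factor = 12/ΣO = 4.33315.
Si apfu = 0.68439 × 4.33315 = 2.966.

2.966 Si apfu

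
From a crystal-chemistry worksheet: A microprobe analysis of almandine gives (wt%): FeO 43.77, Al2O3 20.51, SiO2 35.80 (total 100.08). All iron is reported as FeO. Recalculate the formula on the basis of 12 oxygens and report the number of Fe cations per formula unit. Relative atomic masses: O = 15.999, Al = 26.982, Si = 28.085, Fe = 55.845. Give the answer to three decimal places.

3.041 Fe apfu

FeO (M=71.844): mol = 0.60924; Fe = 0.60924, O = 0.60924.
Al2O3 (M=101.961): mol = 0.20116; Al = 0.40232, O = 0.60348.
SiO2 (M=60.083): mol = 0.59584; Si = 0.59584, O = 1.19168.
ΣO = 2.40440; factor = 12/ΣO = 4.99085.
Fe apfu = 0.60924 × 4.99085 = 3.041.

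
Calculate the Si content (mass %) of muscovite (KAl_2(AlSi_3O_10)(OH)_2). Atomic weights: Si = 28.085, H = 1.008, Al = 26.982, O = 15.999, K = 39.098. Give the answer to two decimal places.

21.15 mass %

Formula mass = 1×39.098 + 3×26.982 + 3×28.085 + 12×15.999 + 2×1.008 = 398.303 g/mol, of which 84.255 g is Si.
So Si makes up 84.255/398.303 = 0.2115 of the mass, i.e. 21.15%.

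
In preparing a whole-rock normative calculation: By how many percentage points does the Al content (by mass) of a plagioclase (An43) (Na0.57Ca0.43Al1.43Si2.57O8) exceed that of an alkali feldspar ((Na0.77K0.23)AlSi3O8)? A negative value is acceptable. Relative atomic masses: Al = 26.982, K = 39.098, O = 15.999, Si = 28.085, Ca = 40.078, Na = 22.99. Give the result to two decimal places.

4.19 percentage points

Al in Na0.57Ca0.43Al1.43Si2.57O8: molar mass 269.093 g/mol; 1.43×26.982 = 38.584 g → 14.34 wt%.
Al in (Na0.77K0.23)AlSi3O8: molar mass 265.924 g/mol; 1×26.982 = 26.982 g → 10.15 wt%.
Difference = 14.34 − 10.15 = 4.19 percentage points.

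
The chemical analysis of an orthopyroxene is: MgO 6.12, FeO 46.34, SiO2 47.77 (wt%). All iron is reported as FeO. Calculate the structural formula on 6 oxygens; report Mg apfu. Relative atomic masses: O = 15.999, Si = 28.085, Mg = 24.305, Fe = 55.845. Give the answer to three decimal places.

6.12 wt% MgO ÷ 40.304 g/mol = 0.15185 mol, giving 0.15185 Mg and 0.15185 O.
46.34 wt% FeO ÷ 71.844 g/mol = 0.64501 mol, giving 0.64501 Fe and 0.64501 O.
47.77 wt% SiO2 ÷ 60.083 g/mol = 0.79507 mol, giving 0.79507 Si and 1.59014 O.
Oxygen sums to 2.38700; scaling by 6/2.38700 = 2.51362 puts the formula on 6 O.
Mg: 0.15185 × 2.51362 = 0.382 atoms per formula unit.

0.382 Mg apfu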